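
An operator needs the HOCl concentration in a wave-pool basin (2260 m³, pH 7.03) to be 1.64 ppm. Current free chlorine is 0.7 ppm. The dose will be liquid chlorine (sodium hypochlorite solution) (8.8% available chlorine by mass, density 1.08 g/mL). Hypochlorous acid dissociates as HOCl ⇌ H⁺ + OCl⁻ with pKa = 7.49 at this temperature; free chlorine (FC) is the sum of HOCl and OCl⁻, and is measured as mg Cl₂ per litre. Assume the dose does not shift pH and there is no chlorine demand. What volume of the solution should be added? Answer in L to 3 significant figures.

35.9 L

Volume: 2260 m³ = 2,260,000 L.
[OCl⁻]/[HOCl] = 10^(pH − pKa) = 10^(7.03 − 7.49) = 0.3467; fraction as HOCl = 1/(1 + 0.3467) = 0.7425.
Free chlorine required for 1.64 ppm HOCl: 1.64 / 0.7425 = 2.209 ppm.
FC to add: 2.209 − 0.7 = 1.509 mg/L as Cl₂.
Cl₂ equivalent: 1.509 mg/L × 2,260,000 L = 3410 g.
Product at 8.8% available Cl: 3410 / 0.088 = 38,740 g.
Volume: 38,740 g ÷ 1.08 g/mL = 35,870 mL.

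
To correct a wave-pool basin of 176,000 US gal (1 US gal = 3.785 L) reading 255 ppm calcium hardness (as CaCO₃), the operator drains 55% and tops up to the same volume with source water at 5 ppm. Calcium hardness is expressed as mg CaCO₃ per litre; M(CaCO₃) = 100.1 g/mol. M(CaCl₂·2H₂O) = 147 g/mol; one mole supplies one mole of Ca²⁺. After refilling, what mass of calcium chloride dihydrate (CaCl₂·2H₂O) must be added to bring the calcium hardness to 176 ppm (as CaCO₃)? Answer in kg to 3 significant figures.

57.2 kg

Volume: 176,000 US gal × 3.785 L/gal = 666,160 L.
After draining 55% and refilling: 255 × 0.45 + 5 × 0.55 = 117.5 ppm.
Deficit to target: 176 − 117.5 = 58.5 mg/L.
As CaCO₃: 58.5 mg/L × 666,160 L = 38,970 g; ÷ 100.1 = 389.3 mol Ca²⁺.
Mass: 389.3 × 147 = 57,230 g.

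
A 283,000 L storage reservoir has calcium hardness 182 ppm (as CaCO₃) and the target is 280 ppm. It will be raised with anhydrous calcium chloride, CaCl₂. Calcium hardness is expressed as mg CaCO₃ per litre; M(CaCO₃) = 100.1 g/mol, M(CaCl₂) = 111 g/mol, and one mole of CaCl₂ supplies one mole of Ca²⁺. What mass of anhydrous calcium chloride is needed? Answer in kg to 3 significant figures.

Hardness to add: (280 − 182) = 98 mg/L as CaCO₃ × 283,000 L = 27,730 g as CaCO₃.
Moles of Ca²⁺ (1 mol Ca²⁺ ≡ 1 mol CaCO₃): 27,730 / 100.1 g/mol = 277.1 mol.
Mass of CaCl₂: 277.1 × 111 = 30,750 g.

30.8 kg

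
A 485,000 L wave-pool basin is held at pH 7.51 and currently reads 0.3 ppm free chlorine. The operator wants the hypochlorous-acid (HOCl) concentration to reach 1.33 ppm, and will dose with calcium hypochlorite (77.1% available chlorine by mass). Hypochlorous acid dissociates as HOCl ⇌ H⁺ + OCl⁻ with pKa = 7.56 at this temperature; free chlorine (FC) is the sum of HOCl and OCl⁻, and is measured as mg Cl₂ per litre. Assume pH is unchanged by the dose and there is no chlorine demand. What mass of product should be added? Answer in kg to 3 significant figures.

[OCl⁻]/[HOCl] = 10^(pH − pKa) = 10^(7.51 − 7.56) = 0.8913; fraction as HOCl = 1/(1 + 0.8913) = 0.5288.
Free chlorine required for 1.33 ppm HOCl: 1.33 / 0.5288 = 2.515 ppm.
FC to add: 2.515 − 0.3 = 2.215 mg/L as Cl₂.
Cl₂ equivalent: 2.215 mg/L × 485,000 L = 1074 g.
Product at 77.1% available Cl: 1074 / 0.771 = 1394 g.

1.39 kg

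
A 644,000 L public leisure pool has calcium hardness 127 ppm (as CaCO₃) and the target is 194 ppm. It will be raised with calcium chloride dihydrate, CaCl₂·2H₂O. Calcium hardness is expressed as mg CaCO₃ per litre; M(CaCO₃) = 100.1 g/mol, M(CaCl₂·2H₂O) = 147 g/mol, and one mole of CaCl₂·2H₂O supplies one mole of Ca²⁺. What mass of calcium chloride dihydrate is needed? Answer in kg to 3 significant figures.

Hardness to add: (194 − 127) = 67 mg/L as CaCO₃ × 644,000 L = 43,150 g as CaCO₃.
Moles of Ca²⁺ (1 mol Ca²⁺ ≡ 1 mol CaCO₃): 43,150 / 100.1 g/mol = 431 mol.
Mass of CaCl₂·2H₂O: 431 × 147 = 63,360 g.

63.4 kg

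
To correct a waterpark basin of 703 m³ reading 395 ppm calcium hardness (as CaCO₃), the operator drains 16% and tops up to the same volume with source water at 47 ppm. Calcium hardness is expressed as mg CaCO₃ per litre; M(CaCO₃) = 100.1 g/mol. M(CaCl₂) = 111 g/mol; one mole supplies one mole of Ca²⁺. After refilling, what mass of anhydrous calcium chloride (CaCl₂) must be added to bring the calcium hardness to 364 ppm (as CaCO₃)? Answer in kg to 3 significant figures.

19.2 kg

Volume: 703 m³ = 703,000 L.
After draining 16% and refilling: 395 × 0.84 + 47 × 0.16 = 339.32 ppm.
Deficit to target: 364 − 339.32 = 24.68 mg/L.
As CaCO₃: 24.68 mg/L × 703,000 L = 17,350 g; ÷ 100.1 = 173.3 mol Ca²⁺.
Mass: 173.3 × 111 = 19,240 g.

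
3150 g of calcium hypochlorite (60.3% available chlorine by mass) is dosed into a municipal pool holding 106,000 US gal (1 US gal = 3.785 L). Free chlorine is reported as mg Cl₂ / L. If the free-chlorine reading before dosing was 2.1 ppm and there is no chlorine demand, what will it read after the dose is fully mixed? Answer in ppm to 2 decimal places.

6.83 ppm

Volume: 106,000 US gal × 3.785 L/gal = 401,210 L.
Available chlorine delivered: 3150 g × 0.603 = 1899 g as Cl₂.
Concentration rise: 1899 g / 401,210 L = 4.734 mg/L = 4.73 ppm.
Final FC: 2.1 + 4.73 = 6.83 ppm.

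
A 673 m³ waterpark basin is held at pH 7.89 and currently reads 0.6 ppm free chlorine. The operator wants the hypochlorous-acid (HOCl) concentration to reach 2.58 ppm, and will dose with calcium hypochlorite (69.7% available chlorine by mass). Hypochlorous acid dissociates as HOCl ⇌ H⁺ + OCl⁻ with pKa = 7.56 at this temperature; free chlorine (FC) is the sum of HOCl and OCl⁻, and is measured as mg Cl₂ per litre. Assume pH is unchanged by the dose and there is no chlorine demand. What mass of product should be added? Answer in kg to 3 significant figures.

7.24 kg

Volume: 673 m³ = 673,000 L.
[OCl⁻]/[HOCl] = 10^(pH − pKa) = 10^(7.89 − 7.56) = 2.138; fraction as HOCl = 1/(1 + 2.138) = 0.3187.
Free chlorine required for 2.58 ppm HOCl: 2.58 / 0.3187 = 8.096 ppm.
FC to add: 8.096 − 0.6 = 7.496 mg/L as Cl₂.
Cl₂ equivalent: 7.496 mg/L × 673,000 L = 5045 g.
Product at 69.7% available Cl: 5045 / 0.697 = 7238 g.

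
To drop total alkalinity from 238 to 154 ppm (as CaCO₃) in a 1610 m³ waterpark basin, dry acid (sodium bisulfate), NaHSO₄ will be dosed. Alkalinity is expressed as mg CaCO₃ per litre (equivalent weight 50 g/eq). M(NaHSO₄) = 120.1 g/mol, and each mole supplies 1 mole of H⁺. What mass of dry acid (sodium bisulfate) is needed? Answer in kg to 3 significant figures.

Volume: 1610 m³ = 1,610,000 L.
Alkalinity to neutralize: (238 − 154) = 84 mg/L as CaCO₃ × 1,610,000 L = 135,200 g as CaCO₃.
Equivalents of H⁺ required: 135,200 ÷ 50 g/eq = 2705 eq = 2705 mol NaHSO₄.
Mass of NaHSO₄: 2705 × 120.1 = 324,800 g.

325 kg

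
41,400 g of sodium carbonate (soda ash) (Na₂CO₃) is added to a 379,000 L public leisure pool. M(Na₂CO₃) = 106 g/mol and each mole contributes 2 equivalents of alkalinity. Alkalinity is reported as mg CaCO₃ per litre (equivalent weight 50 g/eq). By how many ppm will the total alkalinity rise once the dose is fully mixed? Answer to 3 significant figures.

103 ppm

Moles of Na₂CO₃: 41,400 g ÷ 106 g/mol = 390.6 mol → 781.1 eq of alkalinity.
As CaCO₃: 781.1 eq × 50 g/eq = 39,060 g.
Rise: 39,060 g / 379,000 L × 1000 = 103.1 mg/L.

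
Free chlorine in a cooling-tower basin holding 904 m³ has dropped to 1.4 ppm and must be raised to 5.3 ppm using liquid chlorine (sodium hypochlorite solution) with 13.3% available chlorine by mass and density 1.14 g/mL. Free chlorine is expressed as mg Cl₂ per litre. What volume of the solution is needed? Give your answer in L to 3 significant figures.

Volume: 904 m³ = 904,000 L.
Chlorine deficit: 5.3 − 1.4 = 3.9 ppm = 3.9 mg/L as Cl₂.
Cl₂ equivalent needed: 3.9 mg/L × 904,000 L = 3,526,000 mg = 3526 g.
Product at 13.3% available chlorine: 3526 / 0.133 = 26,510 g.
Volume at density 1.14 g/mL: 26,510 g ÷ 1.14 g/mL = 23,250 mL.

23.3 L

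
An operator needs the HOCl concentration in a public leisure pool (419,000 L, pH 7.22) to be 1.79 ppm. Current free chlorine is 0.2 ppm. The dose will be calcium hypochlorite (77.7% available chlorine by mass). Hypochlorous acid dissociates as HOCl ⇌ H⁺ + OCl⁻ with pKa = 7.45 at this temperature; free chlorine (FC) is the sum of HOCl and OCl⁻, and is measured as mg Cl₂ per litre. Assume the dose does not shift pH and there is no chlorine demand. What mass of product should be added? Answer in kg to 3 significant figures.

[OCl⁻]/[HOCl] = 10^(pH − pKa) = 10^(7.22 − 7.45) = 0.5888; fraction as HOCl = 1/(1 + 0.5888) = 0.6294.
Free chlorine required for 1.79 ppm HOCl: 1.79 / 0.6294 = 2.844 ppm.
FC to add: 2.844 − 0.2 = 2.644 mg/L as Cl₂.
Cl₂ equivalent: 2.644 mg/L × 419,000 L = 1108 g.
Product at 77.7% available Cl: 1108 / 0.777 = 1426 g.

1.43 kg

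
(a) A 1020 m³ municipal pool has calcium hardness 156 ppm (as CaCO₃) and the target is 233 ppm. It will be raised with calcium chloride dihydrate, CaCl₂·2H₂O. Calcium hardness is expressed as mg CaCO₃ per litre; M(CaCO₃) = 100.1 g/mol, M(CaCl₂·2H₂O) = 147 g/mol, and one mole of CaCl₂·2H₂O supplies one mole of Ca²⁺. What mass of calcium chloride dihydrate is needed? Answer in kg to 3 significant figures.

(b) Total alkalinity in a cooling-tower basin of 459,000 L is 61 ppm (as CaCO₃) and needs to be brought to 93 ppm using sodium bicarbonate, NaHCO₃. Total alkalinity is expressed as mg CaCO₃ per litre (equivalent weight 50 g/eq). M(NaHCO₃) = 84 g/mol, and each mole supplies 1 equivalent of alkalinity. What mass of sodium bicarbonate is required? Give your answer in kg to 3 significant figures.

(a) Volume: 1020 m³ = 1,020,000 L.
(a) Hardness to add: (233 − 156) = 77 mg/L as CaCO₃ × 1,020,000 L = 78,540 g as CaCO₃.
(a) Moles of Ca²⁺ (1 mol Ca²⁺ ≡ 1 mol CaCO₃): 78,540 / 100.1 g/mol = 784.6 mol.
(a) Mass of CaCl₂·2H₂O: 784.6 × 147 = 115,300 g.

(b) Alkalinity to add: (93 − 61) = 32 mg/L as CaCO₃ × 459,000 L = 14,690 g as CaCO₃.
(b) Equivalents: 14,690 g ÷ 50 g/eq = 293.8 eq.
(b) NaHCO₃ supplies 1 eq per mole → 293.8 mol.
(b) Mass: 293.8 mol × 84 g/mol = 24,680 g.

(a) 115 kg; (b) 24.7 kg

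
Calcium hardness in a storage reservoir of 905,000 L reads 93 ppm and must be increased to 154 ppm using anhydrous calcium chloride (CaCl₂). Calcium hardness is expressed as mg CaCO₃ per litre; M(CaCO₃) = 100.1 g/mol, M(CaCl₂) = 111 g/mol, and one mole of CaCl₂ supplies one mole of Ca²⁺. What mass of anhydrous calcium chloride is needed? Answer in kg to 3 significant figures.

Hardness to add: (154 − 93) = 61 mg/L as CaCO₃ × 905,000 L = 55,200 g as CaCO₃.
Moles of Ca²⁺ (1 mol Ca²⁺ ≡ 1 mol CaCO₃): 55,200 / 100.1 g/mol = 551.5 mol.
Mass of CaCl₂: 551.5 × 111 = 61,220 g.

61.2 kg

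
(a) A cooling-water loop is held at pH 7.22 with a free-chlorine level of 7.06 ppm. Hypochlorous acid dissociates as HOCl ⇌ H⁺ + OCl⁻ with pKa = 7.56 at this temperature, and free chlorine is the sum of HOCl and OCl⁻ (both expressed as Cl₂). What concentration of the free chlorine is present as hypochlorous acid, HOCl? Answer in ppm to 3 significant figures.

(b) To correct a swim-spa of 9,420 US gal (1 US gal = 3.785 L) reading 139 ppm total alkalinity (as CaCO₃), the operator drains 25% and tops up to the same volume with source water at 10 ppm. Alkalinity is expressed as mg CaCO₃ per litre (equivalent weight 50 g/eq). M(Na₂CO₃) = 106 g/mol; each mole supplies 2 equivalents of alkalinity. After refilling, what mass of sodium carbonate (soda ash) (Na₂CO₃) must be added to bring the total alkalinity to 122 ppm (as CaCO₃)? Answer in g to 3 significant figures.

(a) 4.85 ppm; (b) 576 g

(a) [OCl⁻]/[HOCl] = 10^(pH − pKa) = 10^(7.22 − 7.56) = 10^-0.34 = 0.4571.
(a) Fraction as HOCl = 1 / (1 + 0.4571) = 0.6863.
(a) HOCl = 0.6863 × 7.06 ppm = 4.845 ppm.

(b) Volume: 9,420 US gal × 3.785 L/gal = 35,655 L.
(b) After draining 25% and refilling: 139 × 0.75 + 10 × 0.25 = 106.75 ppm.
(b) Deficit to target: 122 − 106.75 = 15.25 mg/L.
(b) As CaCO₃: 15.25 mg/L × 35,655 L = 543.7 g; ÷ 50 g/eq ÷ 2 = 5.437 mol Na₂CO₃.
(b) Mass: 5.437 × 106 = 576.4 g.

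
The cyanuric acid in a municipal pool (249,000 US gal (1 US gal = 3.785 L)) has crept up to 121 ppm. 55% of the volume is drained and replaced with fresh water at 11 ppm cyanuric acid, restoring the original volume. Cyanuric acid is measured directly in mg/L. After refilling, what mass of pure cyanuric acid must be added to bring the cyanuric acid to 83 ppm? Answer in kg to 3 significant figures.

21.2 kg

Volume: 249,000 US gal × 3.785 L/gal = 942,465 L.
After draining 55% and refilling: 121 × 0.45 + 11 × 0.55 = 60.5 ppm.
Deficit to target: 83 − 60.5 = 22.5 mg/L.
Mass: 22.5 mg/L × 942,465 L = 21,210 g cyanuric acid.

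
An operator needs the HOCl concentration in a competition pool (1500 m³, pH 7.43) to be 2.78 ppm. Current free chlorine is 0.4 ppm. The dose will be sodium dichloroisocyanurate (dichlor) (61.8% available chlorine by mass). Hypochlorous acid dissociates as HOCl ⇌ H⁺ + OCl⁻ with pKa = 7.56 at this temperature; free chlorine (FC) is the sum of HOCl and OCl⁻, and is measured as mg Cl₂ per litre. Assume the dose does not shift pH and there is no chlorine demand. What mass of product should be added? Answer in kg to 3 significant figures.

10.8 kg

Volume: 1500 m³ = 1,500,000 L.
[OCl⁻]/[HOCl] = 10^(pH − pKa) = 10^(7.43 − 7.56) = 0.7413; fraction as HOCl = 1/(1 + 0.7413) = 0.5743.
Free chlorine required for 2.78 ppm HOCl: 2.78 / 0.5743 = 4.841 ppm.
FC to add: 4.841 − 0.4 = 4.441 mg/L as Cl₂.
Cl₂ equivalent: 4.441 mg/L × 1,500,000 L = 6661 g.
Product at 61.8% available Cl: 6661 / 0.618 = 10,780 g.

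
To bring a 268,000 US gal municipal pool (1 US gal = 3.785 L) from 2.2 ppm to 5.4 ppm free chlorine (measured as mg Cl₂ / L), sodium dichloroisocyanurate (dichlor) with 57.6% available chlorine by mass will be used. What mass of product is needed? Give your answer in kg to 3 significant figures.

Volume: 268,000 US gal × 3.785 L/gal = 1,014,380 L.
Chlorine deficit: 5.4 − 2.2 = 3.2 ppm = 3.2 mg/L as Cl₂.
Cl₂ equivalent needed: 3.2 mg/L × 1,014,380 L = 3,246,000 mg = 3246 g.
Product at 57.6% available chlorine: 3246 / 0.576 = 5635 g.

5.64 kg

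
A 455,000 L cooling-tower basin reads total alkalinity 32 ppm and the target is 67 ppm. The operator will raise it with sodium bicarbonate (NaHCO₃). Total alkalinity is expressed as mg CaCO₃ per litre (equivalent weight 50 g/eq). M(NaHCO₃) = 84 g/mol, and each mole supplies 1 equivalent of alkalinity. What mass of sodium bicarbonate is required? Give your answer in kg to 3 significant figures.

26.8 kg

Alkalinity to add: (67 − 32) = 35 mg/L as CaCO₃ × 455,000 L = 15,920 g as CaCO₃.
Equivalents: 15,920 g ÷ 50 g/eq = 318.5 eq.
NaHCO₃ supplies 1 eq per mole → 318.5 mol.
Mass: 318.5 mol × 84 g/mol = 26,750 g.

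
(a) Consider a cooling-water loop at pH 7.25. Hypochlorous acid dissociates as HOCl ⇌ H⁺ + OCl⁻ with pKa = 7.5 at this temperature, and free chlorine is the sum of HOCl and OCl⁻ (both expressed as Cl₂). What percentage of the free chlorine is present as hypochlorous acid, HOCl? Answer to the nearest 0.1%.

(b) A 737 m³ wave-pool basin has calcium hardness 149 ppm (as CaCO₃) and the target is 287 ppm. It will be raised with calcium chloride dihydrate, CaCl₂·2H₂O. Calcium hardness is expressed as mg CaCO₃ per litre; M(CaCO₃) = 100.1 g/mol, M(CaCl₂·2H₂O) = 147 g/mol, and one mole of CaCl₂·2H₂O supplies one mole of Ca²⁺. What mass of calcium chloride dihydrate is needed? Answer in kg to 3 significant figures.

(a) 64.0%; (b) 149 kg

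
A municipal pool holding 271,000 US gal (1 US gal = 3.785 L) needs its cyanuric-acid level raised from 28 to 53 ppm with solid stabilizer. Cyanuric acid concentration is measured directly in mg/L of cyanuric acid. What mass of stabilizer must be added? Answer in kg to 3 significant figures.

Volume: 271,000 US gal × 3.785 L/gal = 1,025,735 L.
CYA to add: (53 − 28) = 25 mg/L × 1,025,735 L = 25,640 g cyanuric acid.

25.6 kg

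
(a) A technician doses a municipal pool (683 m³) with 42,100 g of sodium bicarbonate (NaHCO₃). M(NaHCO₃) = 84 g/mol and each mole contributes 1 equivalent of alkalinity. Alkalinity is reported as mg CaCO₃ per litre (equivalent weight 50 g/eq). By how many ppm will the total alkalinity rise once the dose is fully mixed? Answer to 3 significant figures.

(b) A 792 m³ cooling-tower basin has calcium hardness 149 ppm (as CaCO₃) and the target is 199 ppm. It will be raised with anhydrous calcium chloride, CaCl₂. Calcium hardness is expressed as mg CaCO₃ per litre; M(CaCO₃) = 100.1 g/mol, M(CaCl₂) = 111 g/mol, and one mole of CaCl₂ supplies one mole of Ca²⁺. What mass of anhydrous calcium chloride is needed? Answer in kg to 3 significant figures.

(a) Volume: 683 m³ = 683,000 L.
(a) Moles of NaHCO₃: 42,100 g ÷ 84 g/mol = 501.2 mol → 501.2 eq of alkalinity.
(a) As CaCO₃: 501.2 eq × 50 g/eq = 25,060 g.
(a) Rise: 25,060 g / 683,000 L × 1000 = 36.69 mg/L.

(b) Volume: 792 m³ = 792,000 L.
(b) Hardness to add: (199 − 149) = 50 mg/L as CaCO₃ × 792,000 L = 39,600 g as CaCO₃.
(b) Moles of Ca²⁺ (1 mol Ca²⁺ ≡ 1 mol CaCO₃): 39,600 / 100.1 g/mol = 395.6 mol.
(b) Mass of CaCl₂: 395.6 × 111 = 43,910 g.

(a) 36.7 ppm; (b) 43.9 kg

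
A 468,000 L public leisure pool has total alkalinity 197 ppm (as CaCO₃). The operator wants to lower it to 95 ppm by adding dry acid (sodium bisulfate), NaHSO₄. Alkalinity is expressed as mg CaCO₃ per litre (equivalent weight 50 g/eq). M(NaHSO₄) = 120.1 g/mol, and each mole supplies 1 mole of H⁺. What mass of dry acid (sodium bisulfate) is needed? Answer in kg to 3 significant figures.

Alkalinity to neutralize: (197 − 95) = 102 mg/L as CaCO₃ × 468,000 L = 47,740 g as CaCO₃.
Equivalents of H⁺ required: 47,740 ÷ 50 g/eq = 954.7 eq = 954.7 mol NaHSO₄.
Mass of NaHSO₄: 954.7 × 120.1 = 114,700 g.

115 kg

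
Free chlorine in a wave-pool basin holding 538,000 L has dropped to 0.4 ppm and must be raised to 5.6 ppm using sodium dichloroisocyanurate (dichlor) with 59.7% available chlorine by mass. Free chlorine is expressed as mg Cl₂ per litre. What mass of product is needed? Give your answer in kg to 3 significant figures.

4.69 kg

Chlorine deficit: 5.6 − 0.4 = 5.2 ppm = 5.2 mg/L as Cl₂.
Cl₂ equivalent needed: 5.2 mg/L × 538,000 L = 2,798,000 mg = 2798 g.
Product at 59.7% available chlorine: 2798 / 0.597 = 4686 g.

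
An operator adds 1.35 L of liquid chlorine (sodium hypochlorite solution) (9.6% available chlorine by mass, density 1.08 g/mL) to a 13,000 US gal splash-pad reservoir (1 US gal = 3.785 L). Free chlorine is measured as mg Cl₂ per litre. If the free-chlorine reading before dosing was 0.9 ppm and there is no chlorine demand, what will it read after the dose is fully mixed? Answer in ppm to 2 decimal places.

Volume: 13,000 US gal × 3.785 L/gal = 49,205 L.
Mass of solution: 1.35 L × 1000 mL/L × 1.08 g/mL = 1458 g.
Available chlorine delivered: 1458 g × 0.096 = 140 g as Cl₂.
Concentration rise: 140 g / 49,205 L = 2.845 mg/L = 2.84 ppm.
Final FC: 0.9 + 2.84 = 3.74 ppm.

3.74 ppm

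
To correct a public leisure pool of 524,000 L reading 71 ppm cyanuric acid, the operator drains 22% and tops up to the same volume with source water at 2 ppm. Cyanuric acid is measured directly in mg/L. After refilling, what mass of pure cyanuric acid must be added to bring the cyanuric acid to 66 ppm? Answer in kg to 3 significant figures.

After draining 22% and refilling: 71 × 0.78 + 2 × 0.22 = 55.82 ppm.
Deficit to target: 66 − 55.82 = 10.18 mg/L.
Mass: 10.18 mg/L × 524,000 L = 5334 g cyanuric acid.

5.33 kg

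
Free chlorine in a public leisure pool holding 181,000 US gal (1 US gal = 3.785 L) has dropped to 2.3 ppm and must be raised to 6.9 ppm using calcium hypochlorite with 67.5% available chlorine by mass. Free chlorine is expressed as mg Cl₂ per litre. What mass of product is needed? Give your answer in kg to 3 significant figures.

Volume: 181,000 US gal × 3.785 L/gal = 685,085 L.
Chlorine deficit: 6.9 − 2.3 = 4.6 ppm = 4.6 mg/L as Cl₂.
Cl₂ equivalent needed: 4.6 mg/L × 685,085 L = 3,151,000 mg = 3151 g.
Product at 67.5% available chlorine: 3151 / 0.675 = 4669 g.

4.67 kg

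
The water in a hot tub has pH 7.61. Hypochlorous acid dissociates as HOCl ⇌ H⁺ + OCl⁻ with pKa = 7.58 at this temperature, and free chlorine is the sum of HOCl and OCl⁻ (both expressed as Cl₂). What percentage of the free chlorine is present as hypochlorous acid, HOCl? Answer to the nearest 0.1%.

[OCl⁻]/[HOCl] = 10^(pH − pKa) = 10^(7.61 − 7.58) = 10^0.03 = 1.072.
Fraction as HOCl = 1 / (1 + 1.072) = 0.4827.

48.3%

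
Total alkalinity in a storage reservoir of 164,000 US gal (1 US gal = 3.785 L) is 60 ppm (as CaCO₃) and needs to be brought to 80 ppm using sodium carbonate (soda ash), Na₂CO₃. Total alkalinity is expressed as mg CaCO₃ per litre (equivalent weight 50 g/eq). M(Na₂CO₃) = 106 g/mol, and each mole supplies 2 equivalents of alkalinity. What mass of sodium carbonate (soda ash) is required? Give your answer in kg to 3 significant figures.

Volume: 164,000 US gal × 3.785 L/gal = 620,740 L.
Alkalinity to add: (80 − 60) = 20 mg/L as CaCO₃ × 620,740 L = 12,410 g as CaCO₃.
Equivalents: 12,410 g ÷ 50 g/eq = 248.3 eq.
Each mole of Na₂CO₃ supplies 2 eq, so 248.3 / 2 = 124.1 mol.
Mass: 124.1 mol × 106 g/mol = 13,160 g.

13.2 kg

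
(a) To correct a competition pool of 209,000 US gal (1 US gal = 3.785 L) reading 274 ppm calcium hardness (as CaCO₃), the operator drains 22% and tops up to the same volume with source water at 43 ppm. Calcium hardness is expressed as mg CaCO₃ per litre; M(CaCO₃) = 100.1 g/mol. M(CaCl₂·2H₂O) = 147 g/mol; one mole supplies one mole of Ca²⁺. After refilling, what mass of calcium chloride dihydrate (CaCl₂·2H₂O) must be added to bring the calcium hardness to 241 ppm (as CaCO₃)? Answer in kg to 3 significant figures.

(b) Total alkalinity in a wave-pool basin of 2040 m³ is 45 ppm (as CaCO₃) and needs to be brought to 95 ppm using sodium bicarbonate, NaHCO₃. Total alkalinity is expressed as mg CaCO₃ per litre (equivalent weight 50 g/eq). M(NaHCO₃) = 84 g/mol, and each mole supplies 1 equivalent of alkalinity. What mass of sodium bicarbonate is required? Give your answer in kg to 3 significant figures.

(a) 20.7 kg; (b) 171 kg

(a) Volume: 209,000 US gal × 3.785 L/gal = 791,065 L.
(a) After draining 22% and refilling: 274 × 0.78 + 43 × 0.22 = 223.18 ppm.
(a) Deficit to target: 241 − 223.18 = 17.82 mg/L.
(a) As CaCO₃: 17.82 mg/L × 791,065 L = 14,100 g; ÷ 100.1 = 140.8 mol Ca²⁺.
(a) Mass: 140.8 × 147 = 20,700 g.

(b) Volume: 2040 m³ = 2,040,000 L.
(b) Alkalinity to add: (95 − 45) = 50 mg/L as CaCO₃ × 2,040,000 L = 102,000 g as CaCO₃.
(b) Equivalents: 102,000 g ÷ 50 g/eq = 2040 eq.
(b) NaHCO₃ supplies 1 eq per mole → 2040 mol.
(b) Mass: 2040 mol × 84 g/mol = 171,400 g.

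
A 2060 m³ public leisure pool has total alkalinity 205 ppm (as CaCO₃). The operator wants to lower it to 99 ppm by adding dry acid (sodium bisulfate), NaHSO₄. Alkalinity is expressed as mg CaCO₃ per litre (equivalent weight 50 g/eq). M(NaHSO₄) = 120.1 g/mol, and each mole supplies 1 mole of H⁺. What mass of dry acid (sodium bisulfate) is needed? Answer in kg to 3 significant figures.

Volume: 2060 m³ = 2,060,000 L.
Alkalinity to neutralize: (205 − 99) = 106 mg/L as CaCO₃ × 2,060,000 L = 218,400 g as CaCO₃.
Equivalents of H⁺ required: 218,400 ÷ 50 g/eq = 4367 eq = 4367 mol NaHSO₄.
Mass of NaHSO₄: 4367 × 120.1 = 524,500 g.

525 kg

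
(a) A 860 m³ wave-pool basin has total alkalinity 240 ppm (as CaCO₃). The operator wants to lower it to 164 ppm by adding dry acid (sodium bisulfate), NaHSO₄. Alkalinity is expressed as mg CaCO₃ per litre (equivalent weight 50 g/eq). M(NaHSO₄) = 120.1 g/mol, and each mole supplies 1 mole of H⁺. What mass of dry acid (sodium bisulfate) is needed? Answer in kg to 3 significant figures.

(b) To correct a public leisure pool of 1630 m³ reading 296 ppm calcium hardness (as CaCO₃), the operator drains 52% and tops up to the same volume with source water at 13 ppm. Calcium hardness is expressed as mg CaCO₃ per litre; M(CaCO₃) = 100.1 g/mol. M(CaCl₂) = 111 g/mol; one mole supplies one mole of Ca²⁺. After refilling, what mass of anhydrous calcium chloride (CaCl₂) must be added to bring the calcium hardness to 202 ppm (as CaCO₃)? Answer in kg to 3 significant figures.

(a) 157 kg; (b) 96.1 kg

(a) Volume: 860 m³ = 860,000 L.
(a) Alkalinity to neutralize: (240 − 164) = 76 mg/L as CaCO₃ × 860,000 L = 65,360 g as CaCO₃.
(a) Equivalents of H⁺ required: 65,360 ÷ 50 g/eq = 1307 eq = 1307 mol NaHSO₄.
(a) Mass of NaHSO₄: 1307 × 120.1 = 157,000 g.

(b) Volume: 1630 m³ = 1,630,000 L.
(b) After draining 52% and refilling: 296 × 0.48 + 13 × 0.52 = 148.84 ppm.
(b) Deficit to target: 202 − 148.84 = 53.16 mg/L.
(b) As CaCO₃: 53.16 mg/L × 1,630,000 L = 86,650 g; ÷ 100.1 = 865.6 mol Ca²⁺.
(b) Mass: 865.6 × 111 = 96,090 g.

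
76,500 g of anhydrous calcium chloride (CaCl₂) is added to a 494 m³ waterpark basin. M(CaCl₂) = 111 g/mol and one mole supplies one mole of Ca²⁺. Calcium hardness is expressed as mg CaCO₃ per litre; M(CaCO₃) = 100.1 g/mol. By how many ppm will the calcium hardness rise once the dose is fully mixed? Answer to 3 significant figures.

Volume: 494 m³ = 494,000 L.
Moles of Ca²⁺: 76,500 g ÷ 111 g/mol = 689.2 mol.
As CaCO₃: 689.2 mol × 100.1 g/mol = 68,990 g.
Rise: 68,990 g / 494,000 L × 1000 = 139.7 mg/L.

140 ppm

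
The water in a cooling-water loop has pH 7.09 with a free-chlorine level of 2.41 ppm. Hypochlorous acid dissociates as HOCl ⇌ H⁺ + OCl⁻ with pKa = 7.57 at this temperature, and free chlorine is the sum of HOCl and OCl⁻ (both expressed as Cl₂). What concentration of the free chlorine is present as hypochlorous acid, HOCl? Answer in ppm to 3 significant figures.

1.81 ppm

[OCl⁻]/[HOCl] = 10^(pH − pKa) = 10^(7.09 − 7.57) = 10^-0.48 = 0.3311.
Fraction as HOCl = 1 / (1 + 0.3311) = 0.7512.
HOCl = 0.7512 × 2.41 ppm = 1.81 ppm.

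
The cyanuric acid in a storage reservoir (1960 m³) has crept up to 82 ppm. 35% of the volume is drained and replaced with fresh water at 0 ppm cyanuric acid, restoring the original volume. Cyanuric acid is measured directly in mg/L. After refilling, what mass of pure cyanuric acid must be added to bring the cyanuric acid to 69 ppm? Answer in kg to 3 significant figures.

Volume: 1960 m³ = 1,960,000 L.
After draining 35% and refilling: 82 × 0.65 + 0 × 0.35 = 53.3 ppm.
Deficit to target: 69 − 53.3 = 15.7 mg/L.
Mass: 15.7 mg/L × 1,960,000 L = 30,770 g cyanuric acid.

30.8 kg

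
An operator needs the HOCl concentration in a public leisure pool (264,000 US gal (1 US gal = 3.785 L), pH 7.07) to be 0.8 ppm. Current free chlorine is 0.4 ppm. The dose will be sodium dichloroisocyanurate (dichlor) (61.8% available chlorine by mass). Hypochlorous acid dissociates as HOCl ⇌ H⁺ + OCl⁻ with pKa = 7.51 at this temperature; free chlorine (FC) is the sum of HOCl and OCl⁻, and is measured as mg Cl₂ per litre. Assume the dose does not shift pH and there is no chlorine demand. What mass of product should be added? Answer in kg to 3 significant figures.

1.12 kg

Volume: 264,000 US gal × 3.785 L/gal = 999,240 L.
[OCl⁻]/[HOCl] = 10^(pH − pKa) = 10^(7.07 − 7.51) = 0.3631; fraction as HOCl = 1/(1 + 0.3631) = 0.7336.
Free chlorine required for 0.8 ppm HOCl: 0.8 / 0.7336 = 1.09 ppm.
FC to add: 1.09 − 0.4 = 0.6905 mg/L as Cl₂.
Cl₂ equivalent: 0.6905 mg/L × 999,240 L = 689.9 g.
Product at 61.8% available Cl: 689.9 / 0.618 = 1116 g.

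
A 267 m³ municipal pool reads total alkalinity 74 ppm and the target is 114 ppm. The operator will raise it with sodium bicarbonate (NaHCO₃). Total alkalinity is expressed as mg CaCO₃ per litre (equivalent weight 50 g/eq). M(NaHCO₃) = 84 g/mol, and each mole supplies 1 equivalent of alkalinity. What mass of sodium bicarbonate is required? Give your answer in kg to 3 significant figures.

17.9 kg

Volume: 267 m³ = 267,000 L.
Alkalinity to add: (114 − 74) = 40 mg/L as CaCO₃ × 267,000 L = 10,680 g as CaCO₃.
Equivalents: 10,680 g ÷ 50 g/eq = 213.6 eq.
NaHCO₃ supplies 1 eq per mole → 213.6 mol.
Mass: 213.6 mol × 84 g/mol = 17,940 g.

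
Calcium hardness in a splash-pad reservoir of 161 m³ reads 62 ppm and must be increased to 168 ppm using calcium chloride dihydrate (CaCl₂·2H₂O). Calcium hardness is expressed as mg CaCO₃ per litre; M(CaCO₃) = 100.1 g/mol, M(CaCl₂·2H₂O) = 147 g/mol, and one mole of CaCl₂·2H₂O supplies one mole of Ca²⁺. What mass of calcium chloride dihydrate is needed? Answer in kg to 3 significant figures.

25.1 kg

Volume: 161 m³ = 161,000 L.
Hardness to add: (168 − 62) = 106 mg/L as CaCO₃ × 161,000 L = 17,070 g as CaCO₃.
Moles of Ca²⁺ (1 mol Ca²⁺ ≡ 1 mol CaCO₃): 17,070 / 100.1 g/mol = 170.5 mol.
Mass of CaCl₂·2H₂O: 170.5 × 147 = 25,060 g.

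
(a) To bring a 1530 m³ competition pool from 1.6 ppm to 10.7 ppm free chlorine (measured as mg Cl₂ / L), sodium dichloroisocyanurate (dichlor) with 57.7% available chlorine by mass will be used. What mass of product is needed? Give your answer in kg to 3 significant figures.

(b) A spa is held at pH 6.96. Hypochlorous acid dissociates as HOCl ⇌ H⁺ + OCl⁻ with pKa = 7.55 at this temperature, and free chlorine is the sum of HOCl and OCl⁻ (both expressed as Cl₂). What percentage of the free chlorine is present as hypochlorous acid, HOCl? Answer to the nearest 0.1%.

(a) Volume: 1530 m³ = 1,530,000 L.
(a) Chlorine deficit: 10.7 − 1.6 = 9.1 ppm = 9.1 mg/L as Cl₂.
(a) Cl₂ equivalent needed: 9.1 mg/L × 1,530,000 L = 13,920,000 mg = 13,920 g.
(a) Product at 57.7% available chlorine: 13,920 / 0.577 = 24,130 g.

(b) [OCl⁻]/[HOCl] = 10^(pH − pKa) = 10^(6.96 − 7.55) = 10^-0.59 = 0.257.
(b) Fraction as HOCl = 1 / (1 + 0.257) = 0.7955.

(a) 24.1 kg; (b) 79.6%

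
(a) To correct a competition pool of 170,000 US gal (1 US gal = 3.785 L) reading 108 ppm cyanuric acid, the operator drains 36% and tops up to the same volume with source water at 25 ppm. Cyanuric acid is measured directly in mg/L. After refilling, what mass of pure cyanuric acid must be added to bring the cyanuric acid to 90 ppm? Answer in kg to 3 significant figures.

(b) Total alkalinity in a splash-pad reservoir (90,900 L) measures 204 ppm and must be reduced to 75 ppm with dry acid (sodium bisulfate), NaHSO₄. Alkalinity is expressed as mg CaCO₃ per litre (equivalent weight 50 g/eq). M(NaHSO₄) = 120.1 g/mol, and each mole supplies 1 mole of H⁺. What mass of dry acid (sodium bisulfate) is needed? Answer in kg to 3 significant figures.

(a) Volume: 170,000 US gal × 3.785 L/gal = 643,450 L.
(a) After draining 36% and refilling: 108 × 0.64 + 25 × 0.36 = 78.12 ppm.
(a) Deficit to target: 90 − 78.12 = 11.88 mg/L.
(a) Mass: 11.88 mg/L × 643,450 L = 7644 g cyanuric acid.

(b) Alkalinity to neutralize: (204 − 75) = 129 mg/L as CaCO₃ × 90,900 L = 11,730 g as CaCO₃.
(b) Equivalents of H⁺ required: 11,730 ÷ 50 g/eq = 234.5 eq = 234.5 mol NaHSO₄.
(b) Mass of NaHSO₄: 234.5 × 120.1 = 28,170 g.

(a) 7.64 kg; (b) 28.2 kg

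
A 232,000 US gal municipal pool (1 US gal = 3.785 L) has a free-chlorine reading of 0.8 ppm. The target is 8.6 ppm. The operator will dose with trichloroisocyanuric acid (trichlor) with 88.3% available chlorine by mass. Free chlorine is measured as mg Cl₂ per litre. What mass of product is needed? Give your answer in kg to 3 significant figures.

Volume: 232,000 US gal × 3.785 L/gal = 878,120 L.
Chlorine deficit: 8.6 − 0.8 = 7.8 ppm = 7.8 mg/L as Cl₂.
Cl₂ equivalent needed: 7.8 mg/L × 878,120 L = 6,849,000 mg = 6849 g.
Product at 88.3% available chlorine: 6849 / 0.883 = 7757 g.

7.76 kg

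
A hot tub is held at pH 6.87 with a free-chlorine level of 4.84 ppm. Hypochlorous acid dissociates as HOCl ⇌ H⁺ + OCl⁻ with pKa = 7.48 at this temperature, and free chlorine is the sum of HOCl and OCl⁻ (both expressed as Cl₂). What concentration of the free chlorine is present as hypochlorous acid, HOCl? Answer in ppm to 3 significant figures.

3.89 ppm

[OCl⁻]/[HOCl] = 10^(pH − pKa) = 10^(6.87 − 7.48) = 10^-0.61 = 0.2455.
Fraction as HOCl = 1 / (1 + 0.2455) = 0.8029.
HOCl = 0.8029 × 4.84 ppm = 3.886 ppm.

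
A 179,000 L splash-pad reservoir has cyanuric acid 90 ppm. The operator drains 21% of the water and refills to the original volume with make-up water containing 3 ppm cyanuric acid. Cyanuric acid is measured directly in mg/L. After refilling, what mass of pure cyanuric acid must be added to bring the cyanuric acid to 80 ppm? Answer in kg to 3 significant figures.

1.48 kg

After draining 21% and refilling: 90 × 0.79 + 3 × 0.21 = 71.73 ppm.
Deficit to target: 80 − 71.73 = 8.27 mg/L.
Mass: 8.27 mg/L × 179,000 L = 1480 g cyanuric acid.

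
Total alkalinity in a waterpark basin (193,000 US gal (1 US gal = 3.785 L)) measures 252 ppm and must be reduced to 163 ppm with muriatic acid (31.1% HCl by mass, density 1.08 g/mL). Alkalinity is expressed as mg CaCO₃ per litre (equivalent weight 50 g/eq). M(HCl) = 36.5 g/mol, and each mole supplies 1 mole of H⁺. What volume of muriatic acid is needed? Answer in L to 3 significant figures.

141 L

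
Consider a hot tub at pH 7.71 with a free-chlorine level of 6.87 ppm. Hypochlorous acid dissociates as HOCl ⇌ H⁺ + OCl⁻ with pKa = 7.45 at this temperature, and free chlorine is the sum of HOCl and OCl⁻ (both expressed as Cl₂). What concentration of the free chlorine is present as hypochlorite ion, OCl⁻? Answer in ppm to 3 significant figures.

[OCl⁻]/[HOCl] = 10^(pH − pKa) = 10^(7.71 − 7.45) = 10^0.26 = 1.82.
Fraction as HOCl = 1 / (1 + 1.82) = 0.3546.
OCl⁻ = (1 − 0.3546) × 6.87 ppm = 4.434 ppm.

4.43 ppm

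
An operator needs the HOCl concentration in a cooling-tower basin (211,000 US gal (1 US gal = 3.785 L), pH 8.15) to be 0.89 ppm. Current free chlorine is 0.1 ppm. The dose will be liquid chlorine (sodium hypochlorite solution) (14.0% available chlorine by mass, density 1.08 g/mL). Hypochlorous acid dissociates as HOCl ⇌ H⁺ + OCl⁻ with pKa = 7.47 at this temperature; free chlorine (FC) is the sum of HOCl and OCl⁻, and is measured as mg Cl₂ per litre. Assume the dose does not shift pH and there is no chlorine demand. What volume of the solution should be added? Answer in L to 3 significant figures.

Volume: 211,000 US gal × 3.785 L/gal = 798,635 L.
[OCl⁻]/[HOCl] = 10^(pH − pKa) = 10^(8.15 − 7.47) = 4.786; fraction as HOCl = 1/(1 + 4.786) = 0.1728.
Free chlorine required for 0.89 ppm HOCl: 0.89 / 0.1728 = 5.15 ppm.
FC to add: 5.15 − 0.1 = 5.05 mg/L as Cl₂.
Cl₂ equivalent: 5.05 mg/L × 798,635 L = 4033 g.
Product at 14.0% available Cl: 4033 / 0.14 = 28,810 g.
Volume: 28,810 g ÷ 1.08 g/mL = 26,670 mL.

26.7 L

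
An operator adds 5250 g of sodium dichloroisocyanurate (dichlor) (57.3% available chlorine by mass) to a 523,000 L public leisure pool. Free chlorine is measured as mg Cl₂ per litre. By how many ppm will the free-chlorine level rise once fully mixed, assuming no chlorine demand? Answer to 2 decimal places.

Available chlorine delivered: 5250 g × 0.573 = 3008 g as Cl₂.
Concentration rise: 3008 g / 523,000 L = 5.752 mg/L = 5.75 ppm.

5.75 ppm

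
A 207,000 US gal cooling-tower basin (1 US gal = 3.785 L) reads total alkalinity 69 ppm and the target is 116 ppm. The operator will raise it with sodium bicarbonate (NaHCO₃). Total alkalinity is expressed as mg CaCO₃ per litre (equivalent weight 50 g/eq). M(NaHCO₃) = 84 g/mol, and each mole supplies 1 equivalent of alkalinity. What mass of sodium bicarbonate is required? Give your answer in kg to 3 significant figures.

Volume: 207,000 US gal × 3.785 L/gal = 783,495 L.
Alkalinity to add: (116 − 69) = 47 mg/L as CaCO₃ × 783,495 L = 36,820 g as CaCO₃.
Equivalents: 36,820 g ÷ 50 g/eq = 736.5 eq.
NaHCO₃ supplies 1 eq per mole → 736.5 mol.
Mass: 736.5 mol × 84 g/mol = 61,860 g.

61.9 kg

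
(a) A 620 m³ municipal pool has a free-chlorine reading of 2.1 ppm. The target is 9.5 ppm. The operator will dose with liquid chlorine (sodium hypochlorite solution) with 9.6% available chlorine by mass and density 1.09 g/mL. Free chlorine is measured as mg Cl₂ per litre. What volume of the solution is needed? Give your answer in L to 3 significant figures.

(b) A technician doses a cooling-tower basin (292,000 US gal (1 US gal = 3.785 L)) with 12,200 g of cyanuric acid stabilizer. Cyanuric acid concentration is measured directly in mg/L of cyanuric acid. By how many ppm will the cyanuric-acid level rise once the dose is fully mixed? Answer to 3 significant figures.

(a) Volume: 620 m³ = 620,000 L.
(a) Chlorine deficit: 9.5 − 2.1 = 7.4 ppm = 7.4 mg/L as Cl₂.
(a) Cl₂ equivalent needed: 7.4 mg/L × 620,000 L = 4,588,000 mg = 4588 g.
(a) Product at 9.6% available chlorine: 4588 / 0.096 = 47,790 g.
(a) Volume at density 1.09 g/mL: 47,790 g ÷ 1.09 g/mL = 43,850 mL.

(b) Volume: 292,000 US gal × 3.785 L/gal = 1,105,220 L.
(b) Rise: 12,200 g / 1,105,220 L × 1000 = 11.04 mg/L.

(a) 43.8 L; (b) 11.0 ppm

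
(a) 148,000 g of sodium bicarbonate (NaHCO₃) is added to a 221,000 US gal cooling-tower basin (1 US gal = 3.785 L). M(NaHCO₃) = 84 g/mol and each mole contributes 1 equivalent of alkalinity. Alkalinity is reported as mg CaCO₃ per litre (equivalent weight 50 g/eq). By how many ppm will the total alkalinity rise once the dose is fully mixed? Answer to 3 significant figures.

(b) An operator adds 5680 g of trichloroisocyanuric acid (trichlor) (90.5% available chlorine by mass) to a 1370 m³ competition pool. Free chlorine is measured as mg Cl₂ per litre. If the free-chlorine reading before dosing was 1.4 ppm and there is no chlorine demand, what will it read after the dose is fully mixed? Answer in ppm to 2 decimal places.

(a) 105 ppm; (b) 5.15 ppm

(a) Volume: 221,000 US gal × 3.785 L/gal = 836,485 L.
(a) Moles of NaHCO₃: 148,000 g ÷ 84 g/mol = 1762 mol → 1762 eq of alkalinity.
(a) As CaCO₃: 1762 eq × 50 g/eq = 88,100 g.
(a) Rise: 88,100 g / 836,485 L × 1000 = 105.3 mg/L.

(b) Volume: 1370 m³ = 1,370,000 L.
(b) Available chlorine delivered: 5680 g × 0.905 = 5140 g as Cl₂.
(b) Concentration rise: 5140 g / 1,370,000 L = 3.752 mg/L = 3.75 ppm.
(b) Final FC: 1.4 + 3.75 = 5.15 ppm.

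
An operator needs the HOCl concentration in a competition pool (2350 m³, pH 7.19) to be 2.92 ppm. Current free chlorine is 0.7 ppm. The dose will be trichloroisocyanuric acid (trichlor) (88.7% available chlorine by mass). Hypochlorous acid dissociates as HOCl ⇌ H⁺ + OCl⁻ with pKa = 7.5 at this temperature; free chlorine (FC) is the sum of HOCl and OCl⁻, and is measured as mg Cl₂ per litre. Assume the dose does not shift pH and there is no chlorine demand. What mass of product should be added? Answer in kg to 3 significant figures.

Volume: 2350 m³ = 2,350,000 L.
[OCl⁻]/[HOCl] = 10^(pH − pKa) = 10^(7.19 − 7.5) = 0.4898; fraction as HOCl = 1/(1 + 0.4898) = 0.6712.
Free chlorine required for 2.92 ppm HOCl: 2.92 / 0.6712 = 4.35 ppm.
FC to add: 4.35 − 0.7 = 3.65 mg/L as Cl₂.
Cl₂ equivalent: 3.65 mg/L × 2,350,000 L = 8578 g.
Product at 88.7% available Cl: 8578 / 0.887 = 9671 g.

9.67 kg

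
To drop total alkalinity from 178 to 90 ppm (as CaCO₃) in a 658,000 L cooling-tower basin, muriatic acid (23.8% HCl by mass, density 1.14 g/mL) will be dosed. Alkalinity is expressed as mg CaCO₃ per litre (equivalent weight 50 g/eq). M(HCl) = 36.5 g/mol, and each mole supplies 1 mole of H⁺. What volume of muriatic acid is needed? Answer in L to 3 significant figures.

156 L

Alkalinity to neutralize: (178 − 90) = 88 mg/L as CaCO₃ × 658,000 L = 57,900 g as CaCO₃.
Equivalents of H⁺ required: 57,900 ÷ 50 g/eq = 1158 eq = 1158 mol HCl.
Mass of HCl: 1158 × 36.5 = 42,270 g.
Mass of 23.8% solution: 42,270 / 0.238 = 177,600 g.
Volume: 177,600 g ÷ 1.14 g/mL = 155,800 mL.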